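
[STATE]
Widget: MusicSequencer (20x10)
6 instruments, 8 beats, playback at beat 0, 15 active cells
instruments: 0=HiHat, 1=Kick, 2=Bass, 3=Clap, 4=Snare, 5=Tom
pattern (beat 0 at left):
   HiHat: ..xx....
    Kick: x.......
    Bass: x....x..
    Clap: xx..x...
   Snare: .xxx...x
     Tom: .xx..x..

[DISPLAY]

      ▼1234567      
 HiHat··██····      
  Kick█·······      
  Bass█····█··      
  Clap██··█···      
 Snare·███···█      
   Tom·██··█··      
                    
                    
                    


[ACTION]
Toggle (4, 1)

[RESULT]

      ▼1234567      
 HiHat··██····      
  Kick█·······      
  Bass█····█··      
  Clap██··█···      
 Snare··██···█      
   Tom·██··█··      
                    
                    
                    


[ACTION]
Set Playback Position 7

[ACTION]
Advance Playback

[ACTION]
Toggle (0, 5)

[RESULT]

      ▼1234567      
 HiHat··██·█··      
  Kick█·······      
  Bass█····█··      
  Clap██··█···      
 Snare··██···█      
   Tom·██··█··      
                    
                    
                    


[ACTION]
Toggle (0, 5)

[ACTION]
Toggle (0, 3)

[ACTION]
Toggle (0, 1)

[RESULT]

      ▼1234567      
 HiHat·██·····      
  Kick█·······      
  Bass█····█··      
  Clap██··█···      
 Snare··██···█      
   Tom·██··█··      
                    
                    
                    


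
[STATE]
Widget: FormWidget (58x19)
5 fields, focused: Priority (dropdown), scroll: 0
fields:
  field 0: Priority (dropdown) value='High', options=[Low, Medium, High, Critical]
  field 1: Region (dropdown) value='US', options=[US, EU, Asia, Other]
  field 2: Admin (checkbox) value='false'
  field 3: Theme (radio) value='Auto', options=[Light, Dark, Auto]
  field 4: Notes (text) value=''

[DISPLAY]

> Priority:   [High                                     ▼]
  Region:     [US                                       ▼]
  Admin:      [ ]                                         
  Theme:      ( ) Light  ( ) Dark  (●) Auto               
  Notes:      [                                          ]
                                                          
                                                          
                                                          
                                                          
                                                          
                                                          
                                                          
                                                          
                                                          
                                                          
                                                          
                                                          
                                                          
                                                          


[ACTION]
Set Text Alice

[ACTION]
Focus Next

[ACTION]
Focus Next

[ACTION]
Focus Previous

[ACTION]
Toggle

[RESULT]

  Priority:   [High                                     ▼]
> Region:     [US                                       ▼]
  Admin:      [ ]                                         
  Theme:      ( ) Light  ( ) Dark  (●) Auto               
  Notes:      [                                          ]
                                                          
                                                          
                                                          
                                                          
                                                          
                                                          
                                                          
                                                          
                                                          
                                                          
                                                          
                                                          
                                                          
                                                          


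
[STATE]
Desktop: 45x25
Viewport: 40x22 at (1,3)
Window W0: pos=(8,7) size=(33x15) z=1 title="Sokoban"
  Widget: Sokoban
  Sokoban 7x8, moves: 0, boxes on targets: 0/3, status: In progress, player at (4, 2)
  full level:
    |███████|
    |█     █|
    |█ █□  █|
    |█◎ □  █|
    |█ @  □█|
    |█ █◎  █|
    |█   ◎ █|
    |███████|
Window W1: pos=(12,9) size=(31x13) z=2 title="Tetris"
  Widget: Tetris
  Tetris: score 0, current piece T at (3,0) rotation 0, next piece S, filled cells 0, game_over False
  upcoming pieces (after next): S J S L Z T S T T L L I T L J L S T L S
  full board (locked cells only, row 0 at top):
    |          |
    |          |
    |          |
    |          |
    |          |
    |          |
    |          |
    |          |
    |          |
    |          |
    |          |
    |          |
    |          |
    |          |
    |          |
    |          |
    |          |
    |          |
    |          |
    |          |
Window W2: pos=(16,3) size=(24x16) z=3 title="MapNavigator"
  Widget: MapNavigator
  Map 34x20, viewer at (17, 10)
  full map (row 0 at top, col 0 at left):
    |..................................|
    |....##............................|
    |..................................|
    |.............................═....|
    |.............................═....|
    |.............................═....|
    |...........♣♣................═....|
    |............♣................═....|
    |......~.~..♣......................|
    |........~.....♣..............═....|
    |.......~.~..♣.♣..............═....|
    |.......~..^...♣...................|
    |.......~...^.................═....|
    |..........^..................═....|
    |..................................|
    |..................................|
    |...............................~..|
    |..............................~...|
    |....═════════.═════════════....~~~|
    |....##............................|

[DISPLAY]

               ┏━━━━━━━━━━━━━━━━━━━━━━┓ 
               ┃ MapNavigator         ┃ 
               ┠──────────────────────┨ 
               ┃......................┃ 
       ┏━━━━━━━┃......................┃┓
       ┃ Sokoba┃.....♣♣...............┃┃
       ┠───┏━━━┃......♣...............┃━
       ┃███┃ Te┃~.~..♣................┃ 
       ┃█  ┠───┃..~.....♣.............┃─
       ┃█ █┃   ┃.~.~..♣.♣..@..........┃ 
       ┃█◎ ┃   ┃.~..^...♣.............┃ 
       ┃█ @┃   ┃.~...^................┃ 
       ┃█ █┃   ┃....^.................┃ 
       ┃█  ┃   ┃......................┃ 
       ┃███┃   ┃......................┃ 
       ┃Mov┃   ┗━━━━━━━━━━━━━━━━━━━━━━┛ 
       ┃   ┃          │0                
       ┃   ┃          │                 
       ┗━━━┗━━━━━━━━━━━━━━━━━━━━━━━━━━━━
                                        
                                        
                                        


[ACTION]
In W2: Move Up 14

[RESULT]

               ┏━━━━━━━━━━━━━━━━━━━━━━┓ 
               ┃ MapNavigator         ┃ 
               ┠──────────────────────┨ 
               ┃                      ┃ 
       ┏━━━━━━━┃                      ┃┓
       ┃ Sokoba┃                      ┃┃
       ┠───┏━━━┃                      ┃━
       ┃███┃ Te┃                      ┃ 
       ┃█  ┠───┃                      ┃─
       ┃█ █┃   ┃...........@..........┃ 
       ┃█◎ ┃   ┃......................┃ 
       ┃█ @┃   ┃......................┃ 
       ┃█ █┃   ┃......................┃ 
       ┃█  ┃   ┃......................┃ 
       ┃███┃   ┃......................┃ 
       ┃Mov┃   ┗━━━━━━━━━━━━━━━━━━━━━━┛ 
       ┃   ┃          │0                
       ┃   ┃          │                 
       ┗━━━┗━━━━━━━━━━━━━━━━━━━━━━━━━━━━
                                        
                                        
                                        


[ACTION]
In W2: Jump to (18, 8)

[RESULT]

               ┏━━━━━━━━━━━━━━━━━━━━━━┓ 
               ┃ MapNavigator         ┃ 
               ┠──────────────────────┨ 
               ┃......................┃ 
       ┏━━━━━━━┃......................┃┓
       ┃ Sokoba┃......................┃┃
       ┠───┏━━━┃......................┃━
       ┃███┃ Te┃....♣♣................┃ 
       ┃█  ┠───┃.....♣................┃─
       ┃█ █┃   ┃.~..♣......@..........┃ 
       ┃█◎ ┃   ┃.~.....♣..............┃ 
       ┃█ @┃   ┃~.~..♣.♣..............┃ 
       ┃█ █┃   ┃~..^...♣..............┃ 
       ┃█  ┃   ┃~...^.................┃ 
       ┃███┃   ┃...^..................┃ 
       ┃Mov┃   ┗━━━━━━━━━━━━━━━━━━━━━━┛ 
       ┃   ┃          │0                
       ┃   ┃          │                 
       ┗━━━┗━━━━━━━━━━━━━━━━━━━━━━━━━━━━
                                        
                                        
                                        


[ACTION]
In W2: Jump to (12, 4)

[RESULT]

               ┏━━━━━━━━━━━━━━━━━━━━━━┓ 
               ┃ MapNavigator         ┃ 
               ┠──────────────────────┨ 
               ┃                      ┃ 
       ┏━━━━━━━┃                      ┃┓
       ┃ Sokoba┃......................┃┃
       ┠───┏━━━┃...##.................┃━
       ┃███┃ Te┃......................┃ 
       ┃█  ┠───┃......................┃─
       ┃█ █┃   ┃...........@..........┃ 
       ┃█◎ ┃   ┃......................┃ 
       ┃█ @┃   ┃..........♣♣..........┃ 
       ┃█ █┃   ┃...........♣..........┃ 
       ┃█  ┃   ┃.....~.~..♣...........┃ 
       ┃███┃   ┃.......~.....♣........┃ 
       ┃Mov┃   ┗━━━━━━━━━━━━━━━━━━━━━━┛ 
       ┃   ┃          │0                
       ┃   ┃          │                 
       ┗━━━┗━━━━━━━━━━━━━━━━━━━━━━━━━━━━
                                        
                                        
                                        


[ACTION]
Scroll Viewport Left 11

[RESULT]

                ┏━━━━━━━━━━━━━━━━━━━━━━┓
                ┃ MapNavigator         ┃
                ┠──────────────────────┨
                ┃                      ┃
        ┏━━━━━━━┃                      ┃
        ┃ Sokoba┃......................┃
        ┠───┏━━━┃...##.................┃
        ┃███┃ Te┃......................┃
        ┃█  ┠───┃......................┃
        ┃█ █┃   ┃...........@..........┃
        ┃█◎ ┃   ┃......................┃
        ┃█ @┃   ┃..........♣♣..........┃
        ┃█ █┃   ┃...........♣..........┃
        ┃█  ┃   ┃.....~.~..♣...........┃
        ┃███┃   ┃.......~.....♣........┃
        ┃Mov┃   ┗━━━━━━━━━━━━━━━━━━━━━━┛
        ┃   ┃          │0               
        ┃   ┃          │                
        ┗━━━┗━━━━━━━━━━━━━━━━━━━━━━━━━━━
                                        
                                        
                                        


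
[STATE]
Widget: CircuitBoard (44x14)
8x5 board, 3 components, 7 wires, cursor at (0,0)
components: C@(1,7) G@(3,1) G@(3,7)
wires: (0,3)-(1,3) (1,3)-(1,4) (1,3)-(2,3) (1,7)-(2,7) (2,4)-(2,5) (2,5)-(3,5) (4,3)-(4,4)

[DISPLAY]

   0 1 2 3 4 5 6 7                          
0  [.]          ·                           
                │                           
1               · ─ ·           C           
                │               │           
2               ·   · ─ ·       ·           
                        │                   
3       G               ·       G           
                                            
4               · ─ ·                       
Cursor: (0,0)                               
                                            
                                            
                                            


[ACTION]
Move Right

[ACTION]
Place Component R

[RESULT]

   0 1 2 3 4 5 6 7                          
0      [R]      ·                           
                │                           
1               · ─ ·           C           
                │               │           
2               ·   · ─ ·       ·           
                        │                   
3       G               ·       G           
                                            
4               · ─ ·                       
Cursor: (0,1)                               
                                            
                                            
                                            


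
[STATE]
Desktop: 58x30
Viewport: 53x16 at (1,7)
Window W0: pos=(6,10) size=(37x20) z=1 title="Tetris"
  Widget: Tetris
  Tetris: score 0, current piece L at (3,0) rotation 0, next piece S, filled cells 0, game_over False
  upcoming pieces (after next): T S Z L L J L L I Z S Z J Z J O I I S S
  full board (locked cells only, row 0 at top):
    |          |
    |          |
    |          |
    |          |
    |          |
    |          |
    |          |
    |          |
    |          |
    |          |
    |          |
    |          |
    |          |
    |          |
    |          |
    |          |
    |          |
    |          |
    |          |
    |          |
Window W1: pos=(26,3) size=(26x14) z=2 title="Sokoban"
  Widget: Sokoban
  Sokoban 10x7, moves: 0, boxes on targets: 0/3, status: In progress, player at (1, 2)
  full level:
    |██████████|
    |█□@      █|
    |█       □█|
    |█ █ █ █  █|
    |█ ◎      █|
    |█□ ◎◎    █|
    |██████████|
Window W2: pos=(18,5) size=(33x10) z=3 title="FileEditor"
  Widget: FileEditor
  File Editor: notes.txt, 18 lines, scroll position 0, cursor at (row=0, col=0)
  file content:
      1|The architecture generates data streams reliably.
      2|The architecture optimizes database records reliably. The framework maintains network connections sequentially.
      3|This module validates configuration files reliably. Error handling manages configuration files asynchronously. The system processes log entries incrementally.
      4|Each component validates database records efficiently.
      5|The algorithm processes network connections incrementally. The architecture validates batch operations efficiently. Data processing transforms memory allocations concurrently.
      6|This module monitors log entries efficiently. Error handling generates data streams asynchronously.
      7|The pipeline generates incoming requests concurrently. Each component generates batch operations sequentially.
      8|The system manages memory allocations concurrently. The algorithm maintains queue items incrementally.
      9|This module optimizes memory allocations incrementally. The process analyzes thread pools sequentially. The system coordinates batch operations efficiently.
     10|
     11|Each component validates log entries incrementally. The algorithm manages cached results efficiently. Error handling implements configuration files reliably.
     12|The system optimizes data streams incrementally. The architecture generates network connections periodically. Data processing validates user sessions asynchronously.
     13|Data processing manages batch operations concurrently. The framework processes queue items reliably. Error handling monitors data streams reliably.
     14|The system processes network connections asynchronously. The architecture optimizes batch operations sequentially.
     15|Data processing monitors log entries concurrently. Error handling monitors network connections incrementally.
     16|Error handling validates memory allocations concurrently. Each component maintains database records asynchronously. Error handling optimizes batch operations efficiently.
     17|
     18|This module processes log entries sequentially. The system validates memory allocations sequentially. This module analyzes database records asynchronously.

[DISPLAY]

                 ┠───────────────────────────────┨┃  
                 ┃█he architecture generates dat▲┃┃  
                 ┃The architecture optimizes dat█┃┃  
     ┏━━━━━━━━━━━┃This module validates configur░┃┃  
     ┃ Tetris    ┃Each component validates datab░┃┃  
     ┠───────────┃The algorithm processes networ░┃┃  
     ┃          │┃This module monitors log entri▼┃┃  
     ┃          │┗━━━━━━━━━━━━━━━━━━━━━━━━━━━━━━━┛┃  
     ┃          │░░      ┃                        ┃  
     ┃          │        ┗━━━━━━━━━━━━━━━━━━━━━━━━┛  
     ┃          │                        ┃           
     ┃          │                        ┃           
     ┃          │Score:                  ┃           
     ┃          │0                       ┃           
     ┃          │                        ┃           
     ┃          │                        ┃           


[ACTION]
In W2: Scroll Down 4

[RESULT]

                 ┠───────────────────────────────┨┃  
                 ┃The algorithm processes networ▲┃┃  
                 ┃This module monitors log entri░┃┃  
     ┏━━━━━━━━━━━┃The pipeline generates incomin█┃┃  
     ┃ Tetris    ┃The system manages memory allo░┃┃  
     ┠───────────┃This module optimizes memory a░┃┃  
     ┃          │┃                              ▼┃┃  
     ┃          │┗━━━━━━━━━━━━━━━━━━━━━━━━━━━━━━━┛┃  
     ┃          │░░      ┃                        ┃  
     ┃          │        ┗━━━━━━━━━━━━━━━━━━━━━━━━┛  
     ┃          │                        ┃           
     ┃          │                        ┃           
     ┃          │Score:                  ┃           
     ┃          │0                       ┃           
     ┃          │                        ┃           
     ┃          │                        ┃           


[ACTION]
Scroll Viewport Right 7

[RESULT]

             ┠───────────────────────────────┨┃      
             ┃The algorithm processes networ▲┃┃      
             ┃This module monitors log entri░┃┃      
 ┏━━━━━━━━━━━┃The pipeline generates incomin█┃┃      
 ┃ Tetris    ┃The system manages memory allo░┃┃      
 ┠───────────┃This module optimizes memory a░┃┃      
 ┃          │┃                              ▼┃┃      
 ┃          │┗━━━━━━━━━━━━━━━━━━━━━━━━━━━━━━━┛┃      
 ┃          │░░      ┃                        ┃      
 ┃          │        ┗━━━━━━━━━━━━━━━━━━━━━━━━┛      
 ┃          │                        ┃               
 ┃          │                        ┃               
 ┃          │Score:                  ┃               
 ┃          │0                       ┃               
 ┃          │                        ┃               
 ┃          │                        ┃               


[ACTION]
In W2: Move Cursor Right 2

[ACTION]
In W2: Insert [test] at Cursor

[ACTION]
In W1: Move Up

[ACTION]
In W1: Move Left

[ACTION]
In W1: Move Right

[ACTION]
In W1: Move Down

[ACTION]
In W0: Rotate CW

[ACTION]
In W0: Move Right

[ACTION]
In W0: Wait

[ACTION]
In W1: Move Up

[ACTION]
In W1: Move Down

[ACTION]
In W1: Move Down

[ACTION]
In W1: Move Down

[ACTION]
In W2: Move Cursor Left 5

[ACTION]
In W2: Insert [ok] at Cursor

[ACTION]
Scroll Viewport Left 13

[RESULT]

                  ┠───────────────────────────────┨┃ 
                  ┃The algorithm processes networ▲┃┃ 
                  ┃This module monitors log entri░┃┃ 
      ┏━━━━━━━━━━━┃The pipeline generates incomin█┃┃ 
      ┃ Tetris    ┃The system manages memory allo░┃┃ 
      ┠───────────┃This module optimizes memory a░┃┃ 
      ┃          │┃                              ▼┃┃ 
      ┃          │┗━━━━━━━━━━━━━━━━━━━━━━━━━━━━━━━┛┃ 
      ┃          │░░      ┃                        ┃ 
      ┃          │        ┗━━━━━━━━━━━━━━━━━━━━━━━━┛ 
      ┃          │                        ┃          
      ┃          │                        ┃          
      ┃          │Score:                  ┃          
      ┃          │0                       ┃          
      ┃          │                        ┃          
      ┃          │                        ┃          


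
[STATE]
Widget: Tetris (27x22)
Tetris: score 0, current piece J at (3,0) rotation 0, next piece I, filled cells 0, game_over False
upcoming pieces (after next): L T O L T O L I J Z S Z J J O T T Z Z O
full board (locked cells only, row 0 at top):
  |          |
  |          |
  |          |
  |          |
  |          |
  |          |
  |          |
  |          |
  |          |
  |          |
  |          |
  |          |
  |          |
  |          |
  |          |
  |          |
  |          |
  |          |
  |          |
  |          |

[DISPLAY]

   █      │Next:           
   ███    │████            
          │                
          │                
          │                
          │                
          │Score:          
          │0               
          │                
          │                
          │                
          │                
          │                
          │                
          │                
          │                
          │                
          │                
          │                
          │                
          │                
          │                


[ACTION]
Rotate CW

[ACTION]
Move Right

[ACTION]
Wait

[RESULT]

          │Next:           
    ██    │████            
    █     │                
    █     │                
          │                
          │                
          │Score:          
          │0               
          │                
          │                
          │                
          │                
          │                
          │                
          │                
          │                
          │                
          │                
          │                
          │                
          │                
          │                


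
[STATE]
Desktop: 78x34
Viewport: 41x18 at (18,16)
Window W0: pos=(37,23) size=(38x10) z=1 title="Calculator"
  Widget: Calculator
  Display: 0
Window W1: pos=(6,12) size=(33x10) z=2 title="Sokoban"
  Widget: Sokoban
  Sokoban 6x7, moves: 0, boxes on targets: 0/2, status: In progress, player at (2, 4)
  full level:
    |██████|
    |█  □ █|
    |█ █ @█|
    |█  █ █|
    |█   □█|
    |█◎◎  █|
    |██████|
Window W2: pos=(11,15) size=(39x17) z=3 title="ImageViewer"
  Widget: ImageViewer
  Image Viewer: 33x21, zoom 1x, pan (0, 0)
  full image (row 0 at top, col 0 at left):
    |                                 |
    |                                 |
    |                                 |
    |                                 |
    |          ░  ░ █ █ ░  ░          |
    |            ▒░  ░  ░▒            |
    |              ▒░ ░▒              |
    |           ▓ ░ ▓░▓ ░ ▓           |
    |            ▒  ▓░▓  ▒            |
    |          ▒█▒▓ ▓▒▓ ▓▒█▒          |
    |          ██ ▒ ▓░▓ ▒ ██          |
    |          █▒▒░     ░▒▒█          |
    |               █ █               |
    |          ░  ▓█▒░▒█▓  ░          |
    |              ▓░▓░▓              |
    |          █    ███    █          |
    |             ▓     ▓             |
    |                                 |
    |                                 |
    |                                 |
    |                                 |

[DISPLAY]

Viewer                         ┃         
───────────────────────────────┨         
                               ┃         
                               ┃         
                               ┃         
                               ┃         
    ░  ░ █ █ ░  ░              ┃         
      ▒░  ░  ░▒                ┃━━━━━━━━━
        ▒░ ░▒                  ┃         
     ▓ ░ ▓░▓ ░ ▓               ┃─────────
      ▒  ▓░▓  ▒                ┃         
    ▒█▒▓ ▓▒▓ ▓▒█▒              ┃┬───┐    
    ██ ▒ ▓░▓ ▒ ██              ┃│ ÷ │    
    █▒▒░     ░▒▒█              ┃┼───┤    
         █ █                   ┃│ × │    
━━━━━━━━━━━━━━━━━━━━━━━━━━━━━━━┛┴───┘    
                   ┗━━━━━━━━━━━━━━━━━━━━━
                                         


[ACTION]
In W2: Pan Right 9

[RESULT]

Viewer                         ┃         
───────────────────────────────┨         
                               ┃         
                               ┃         
                               ┃         
                               ┃         
█ █ ░  ░                       ┃         
 ░  ░▒                         ┃━━━━━━━━━
░ ░▒                           ┃         
▓░▓ ░ ▓                        ┃─────────
▓░▓  ▒                         ┃         
▓▒▓ ▓▒█▒                       ┃┬───┐    
▓░▓ ▒ ██                       ┃│ ÷ │    
    ░▒▒█                       ┃┼───┤    
█ █                            ┃│ × │    
━━━━━━━━━━━━━━━━━━━━━━━━━━━━━━━┛┴───┘    
                   ┗━━━━━━━━━━━━━━━━━━━━━
                                         


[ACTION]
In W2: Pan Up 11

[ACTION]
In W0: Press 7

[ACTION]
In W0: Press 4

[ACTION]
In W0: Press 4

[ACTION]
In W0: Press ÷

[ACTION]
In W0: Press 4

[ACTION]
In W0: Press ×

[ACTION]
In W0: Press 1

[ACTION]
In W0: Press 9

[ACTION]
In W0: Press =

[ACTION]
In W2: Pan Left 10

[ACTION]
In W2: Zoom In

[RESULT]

Viewer                         ┃         
───────────────────────────────┨         
                               ┃         
                               ┃         
                               ┃         
                               ┃         
                               ┃         
                               ┃━━━━━━━━━
                               ┃         
                               ┃─────────
              ░░    ░░  ██  ██ ┃         
              ░░    ░░  ██  ██ ┃┬───┐    
                  ▒▒░░    ░░   ┃│ ÷ │    
                  ▒▒░░    ░░   ┃┼───┤    
                      ▒▒░░  ░░▒┃│ × │    
━━━━━━━━━━━━━━━━━━━━━━━━━━━━━━━┛┴───┘    
                   ┗━━━━━━━━━━━━━━━━━━━━━
                                         


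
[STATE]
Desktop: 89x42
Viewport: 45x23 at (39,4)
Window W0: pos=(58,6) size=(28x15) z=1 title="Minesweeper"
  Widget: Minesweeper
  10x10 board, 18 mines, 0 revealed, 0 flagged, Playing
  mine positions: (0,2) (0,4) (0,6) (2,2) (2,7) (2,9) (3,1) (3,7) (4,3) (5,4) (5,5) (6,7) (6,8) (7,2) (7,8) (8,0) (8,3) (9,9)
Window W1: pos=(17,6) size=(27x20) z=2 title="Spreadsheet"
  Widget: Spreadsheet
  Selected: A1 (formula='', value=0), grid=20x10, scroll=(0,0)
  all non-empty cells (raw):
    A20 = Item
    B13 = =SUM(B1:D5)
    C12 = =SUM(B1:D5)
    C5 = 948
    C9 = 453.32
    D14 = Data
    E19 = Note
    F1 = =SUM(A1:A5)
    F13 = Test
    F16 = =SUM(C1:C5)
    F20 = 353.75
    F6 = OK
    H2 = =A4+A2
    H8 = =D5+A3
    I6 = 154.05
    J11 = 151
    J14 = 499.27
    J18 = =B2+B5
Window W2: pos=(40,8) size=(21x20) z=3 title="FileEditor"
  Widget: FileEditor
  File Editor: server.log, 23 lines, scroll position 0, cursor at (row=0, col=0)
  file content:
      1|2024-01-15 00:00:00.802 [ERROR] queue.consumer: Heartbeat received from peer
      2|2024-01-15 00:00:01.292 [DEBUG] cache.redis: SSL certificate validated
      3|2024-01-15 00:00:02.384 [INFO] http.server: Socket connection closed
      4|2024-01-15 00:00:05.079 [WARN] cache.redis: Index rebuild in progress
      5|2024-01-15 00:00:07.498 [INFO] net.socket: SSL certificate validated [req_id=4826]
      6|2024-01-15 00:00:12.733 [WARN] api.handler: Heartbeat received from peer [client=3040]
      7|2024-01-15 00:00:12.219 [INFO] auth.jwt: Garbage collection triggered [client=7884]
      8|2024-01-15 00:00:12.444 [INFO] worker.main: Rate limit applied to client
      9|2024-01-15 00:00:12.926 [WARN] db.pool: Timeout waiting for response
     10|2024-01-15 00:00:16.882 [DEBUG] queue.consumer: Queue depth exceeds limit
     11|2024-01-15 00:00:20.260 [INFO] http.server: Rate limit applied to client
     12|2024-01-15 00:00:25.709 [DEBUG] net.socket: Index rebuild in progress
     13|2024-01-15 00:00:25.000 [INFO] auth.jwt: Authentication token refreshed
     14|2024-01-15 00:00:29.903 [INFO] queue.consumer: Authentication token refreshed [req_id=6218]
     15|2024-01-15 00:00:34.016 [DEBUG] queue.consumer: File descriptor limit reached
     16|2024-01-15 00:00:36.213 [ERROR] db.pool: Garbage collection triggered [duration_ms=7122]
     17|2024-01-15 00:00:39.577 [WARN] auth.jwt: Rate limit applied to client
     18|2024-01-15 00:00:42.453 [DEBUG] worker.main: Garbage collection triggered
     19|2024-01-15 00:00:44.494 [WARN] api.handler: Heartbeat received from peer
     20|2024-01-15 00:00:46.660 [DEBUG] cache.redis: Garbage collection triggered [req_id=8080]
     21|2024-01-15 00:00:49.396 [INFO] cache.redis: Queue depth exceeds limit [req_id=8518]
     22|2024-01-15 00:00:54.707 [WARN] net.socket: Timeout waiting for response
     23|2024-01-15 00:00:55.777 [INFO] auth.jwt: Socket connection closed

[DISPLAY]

                                             
                                             
━━━━┓              ┏━━━━━━━━━━━━━━━━━━━━━━━━━
    ┃              ┃ Minesweeper             
─┏━━━━━━━━━━━━━━━━━━━┓───────────────────────
 ┃ FileEditor        ┃■■■■■■■■               
 ┠───────────────────┨■■■■■■■■               
-┃█024-01-15 00:00:0▲┃■■■■■■■■               
 ┃2024-01-15 00:00:0█┃■■■■■■■■               
 ┃2024-01-15 00:00:0░┃■■■■■■■■               
 ┃2024-01-15 00:00:0░┃■■■■■■■■               
 ┃2024-01-15 00:00:0░┃■■■■■■■■               
 ┃2024-01-15 00:00:1░┃■■■■■■■■               
 ┃2024-01-15 00:00:1░┃■■■■■■■■               
 ┃2024-01-15 00:00:1░┃■■■■■■■■               
 ┃2024-01-15 00:00:1░┃                       
 ┃2024-01-15 00:00:1░┃━━━━━━━━━━━━━━━━━━━━━━━
 ┃2024-01-15 00:00:2░┃                       
 ┃2024-01-15 00:00:2░┃                       
 ┃2024-01-15 00:00:2░┃                       
 ┃2024-01-15 00:00:2░┃                       
━┃2024-01-15 00:00:3░┃                       
 ┃2024-01-15 00:00:3▼┃                       


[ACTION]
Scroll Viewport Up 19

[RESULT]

                                             
                                             
                                             
                                             
                                             
                                             
━━━━┓              ┏━━━━━━━━━━━━━━━━━━━━━━━━━
    ┃              ┃ Minesweeper             
─┏━━━━━━━━━━━━━━━━━━━┓───────────────────────
 ┃ FileEditor        ┃■■■■■■■■               
 ┠───────────────────┨■■■■■■■■               
-┃█024-01-15 00:00:0▲┃■■■■■■■■               
 ┃2024-01-15 00:00:0█┃■■■■■■■■               
 ┃2024-01-15 00:00:0░┃■■■■■■■■               
 ┃2024-01-15 00:00:0░┃■■■■■■■■               
 ┃2024-01-15 00:00:0░┃■■■■■■■■               
 ┃2024-01-15 00:00:1░┃■■■■■■■■               
 ┃2024-01-15 00:00:1░┃■■■■■■■■               
 ┃2024-01-15 00:00:1░┃■■■■■■■■               
 ┃2024-01-15 00:00:1░┃                       
 ┃2024-01-15 00:00:1░┃━━━━━━━━━━━━━━━━━━━━━━━
 ┃2024-01-15 00:00:2░┃                       
 ┃2024-01-15 00:00:2░┃                       


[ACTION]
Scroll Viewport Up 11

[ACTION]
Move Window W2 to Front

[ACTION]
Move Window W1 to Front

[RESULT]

                                             
                                             
                                             
                                             
                                             
                                             
━━━━┓              ┏━━━━━━━━━━━━━━━━━━━━━━━━━
    ┃              ┃ Minesweeper             
────┨━━━━━━━━━━━━━━━━┓───────────────────────
    ┃leEditor        ┃■■■■■■■■               
  C ┃────────────────┨■■■■■■■■               
----┃4-01-15 00:00:0▲┃■■■■■■■■               
    ┃4-01-15 00:00:0█┃■■■■■■■■               
    ┃4-01-15 00:00:0░┃■■■■■■■■               
    ┃4-01-15 00:00:0░┃■■■■■■■■               
    ┃4-01-15 00:00:0░┃■■■■■■■■               
    ┃4-01-15 00:00:1░┃■■■■■■■■               
    ┃4-01-15 00:00:1░┃■■■■■■■■               
    ┃4-01-15 00:00:1░┃■■■■■■■■               
    ┃4-01-15 00:00:1░┃                       
 453┃4-01-15 00:00:1░┃━━━━━━━━━━━━━━━━━━━━━━━
    ┃4-01-15 00:00:2░┃                       
    ┃4-01-15 00:00:2░┃                       


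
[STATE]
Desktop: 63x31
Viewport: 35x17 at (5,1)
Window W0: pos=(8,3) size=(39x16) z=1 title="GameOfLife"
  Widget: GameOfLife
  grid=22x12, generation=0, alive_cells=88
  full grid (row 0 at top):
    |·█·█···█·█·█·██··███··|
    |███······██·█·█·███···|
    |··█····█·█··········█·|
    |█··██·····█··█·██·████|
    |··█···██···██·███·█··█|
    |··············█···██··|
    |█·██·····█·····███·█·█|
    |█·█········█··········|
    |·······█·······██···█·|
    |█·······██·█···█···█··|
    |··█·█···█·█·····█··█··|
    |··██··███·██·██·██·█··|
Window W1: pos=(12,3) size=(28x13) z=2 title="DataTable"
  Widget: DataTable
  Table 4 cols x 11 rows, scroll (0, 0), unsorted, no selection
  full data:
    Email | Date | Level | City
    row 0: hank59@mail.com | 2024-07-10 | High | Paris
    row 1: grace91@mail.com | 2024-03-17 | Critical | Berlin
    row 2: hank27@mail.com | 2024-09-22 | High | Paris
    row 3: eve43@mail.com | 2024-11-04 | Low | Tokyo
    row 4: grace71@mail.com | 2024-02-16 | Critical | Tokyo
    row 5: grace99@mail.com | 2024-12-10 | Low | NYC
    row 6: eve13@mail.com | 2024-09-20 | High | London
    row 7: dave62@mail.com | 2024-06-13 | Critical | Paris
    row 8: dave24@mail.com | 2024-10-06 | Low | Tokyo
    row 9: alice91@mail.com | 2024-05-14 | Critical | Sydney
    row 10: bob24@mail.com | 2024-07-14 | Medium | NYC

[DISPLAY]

                                   
                                   
   ┏━━━┏━━━━━━━━━━━━━━━━━━━━━━━━━━┓
   ┃ Ga┃ DataTable                ┃
   ┠───┠──────────────────────────┨
   ┃Gen┃Email           │Date     ┃
   ┃·█·┃────────────────┼─────────┃
   ┃███┃hank59@mail.com │2024-07-1┃
   ┃··█┃grace91@mail.com│2024-03-1┃
   ┃█··┃hank27@mail.com │2024-09-2┃
   ┃··█┃eve43@mail.com  │2024-11-0┃
   ┃···┃grace71@mail.com│2024-02-1┃
   ┃█·█┃grace99@mail.com│2024-12-1┃
   ┃█·█┃eve13@mail.com  │2024-09-2┃
   ┃···┗━━━━━━━━━━━━━━━━━━━━━━━━━━┛
   ┃█·······██·█···█···█··         
   ┃··█·█···█·█·····█··█··         


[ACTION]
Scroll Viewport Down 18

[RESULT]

   ┃█·█┃eve13@mail.com  │2024-09-2┃
   ┃···┗━━━━━━━━━━━━━━━━━━━━━━━━━━┛
   ┃█·······██·█···█···█··         
   ┃··█·█···█·█·····█··█··         
   ┗━━━━━━━━━━━━━━━━━━━━━━━━━━━━━━━
                                   
                                   
                                   
                                   
                                   
                                   
                                   
                                   
                                   
                                   
                                   
                                   


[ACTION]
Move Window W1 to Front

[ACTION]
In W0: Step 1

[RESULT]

   ┃··█┃eve13@mail.com  │2024-09-2┃
   ┃·█·┗━━━━━━━━━━━━━━━━━━━━━━━━━━┛
   ┃·······████····█···██·         
   ┃·██·········█·█·██·██·         
   ┗━━━━━━━━━━━━━━━━━━━━━━━━━━━━━━━
                                   
                                   
                                   
                                   
                                   
                                   
                                   
                                   
                                   
                                   
                                   
                                   
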